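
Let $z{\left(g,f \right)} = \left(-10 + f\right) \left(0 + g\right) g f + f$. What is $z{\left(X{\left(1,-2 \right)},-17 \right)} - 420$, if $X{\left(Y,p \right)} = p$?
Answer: $1399$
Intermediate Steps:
$z{\left(g,f \right)} = f + f g^{2} \left(-10 + f\right)$ ($z{\left(g,f \right)} = \left(-10 + f\right) g g f + f = g \left(-10 + f\right) g f + f = g^{2} \left(-10 + f\right) f + f = f g^{2} \left(-10 + f\right) + f = f + f g^{2} \left(-10 + f\right)$)
$z{\left(X{\left(1,-2 \right)},-17 \right)} - 420 = - 17 \left(1 - 10 \left(-2\right)^{2} - 17 \left(-2\right)^{2}\right) - 420 = - 17 \left(1 - 40 - 68\right) - 420 = \left(-17\right) \left(-107\right) - 420 = 1819 - 420 = 1399$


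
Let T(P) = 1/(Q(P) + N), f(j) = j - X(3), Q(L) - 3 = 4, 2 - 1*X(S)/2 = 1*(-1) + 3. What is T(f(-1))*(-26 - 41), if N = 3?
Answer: -67/10 ≈ -6.7000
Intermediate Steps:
X(S) = 0 (X(S) = 4 - 2*(1*(-1) + 3) = 4 - 2*(-1 + 3) = 4 - 2*2 = 4 - 4 = 0)
Q(L) = 7 (Q(L) = 3 + 4 = 7)
f(j) = j (f(j) = j - 1*0 = j + 0 = j)
T(P) = ⅒ (T(P) = 1/(7 + 3) = 1/10 = ⅒)
T(f(-1))*(-26 - 41) = (-26 - 41)/10 = (⅒)*(-67) = -67/10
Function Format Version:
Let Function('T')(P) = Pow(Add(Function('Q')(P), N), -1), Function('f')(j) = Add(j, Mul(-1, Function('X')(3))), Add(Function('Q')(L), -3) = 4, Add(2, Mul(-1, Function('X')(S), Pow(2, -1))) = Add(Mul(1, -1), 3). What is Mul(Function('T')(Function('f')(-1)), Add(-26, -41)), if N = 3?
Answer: Rational(-67, 10) ≈ -6.7000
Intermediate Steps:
Function('X')(S) = 0 (Function('X')(S) = Add(4, Mul(-2, Add(Mul(1, -1), 3))) = Add(4, Mul(-2, Add(-1, 3))) = Add(4, Mul(-2, 2)) = Add(4, -4) = 0)
Function('Q')(L) = 7 (Function('Q')(L) = Add(3, 4) = 7)
Function('f')(j) = j (Function('f')(j) = Add(j, Mul(-1, 0)) = Add(j, 0) = j)
Function('T')(P) = Rational(1, 10) (Function('T')(P) = Pow(Add(7, 3), -1) = Pow(10, -1) = Rational(1, 10))
Mul(Function('T')(Function('f')(-1)), Add(-26, -41)) = Mul(Rational(1, 10), Add(-26, -41)) = Mul(Rational(1, 10), -67) = Rational(-67, 10)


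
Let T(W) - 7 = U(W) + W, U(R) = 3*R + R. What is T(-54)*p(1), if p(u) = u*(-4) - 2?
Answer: 1578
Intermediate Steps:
U(R) = 4*R
T(W) = 7 + 5*W (T(W) = 7 + (4*W + W) = 7 + 5*W)
p(u) = -2 - 4*u (p(u) = -4*u - 2 = -2 - 4*u)
T(-54)*p(1) = (7 + 5*(-54))*(-2 - 4*1) = (7 - 270)*(-2 - 4) = -263*(-6) = 1578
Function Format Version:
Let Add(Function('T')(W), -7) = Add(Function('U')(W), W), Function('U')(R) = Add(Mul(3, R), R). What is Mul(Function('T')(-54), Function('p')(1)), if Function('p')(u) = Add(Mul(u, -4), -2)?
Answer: 1578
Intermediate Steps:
Function('U')(R) = Mul(4, R)
Function('T')(W) = Add(7, Mul(5, W)) (Function('T')(W) = Add(7, Add(Mul(4, W), W)) = Add(7, Mul(5, W)))
Function('p')(u) = Add(-2, Mul(-4, u)) (Function('p')(u) = Add(Mul(-4, u), -2) = Add(-2, Mul(-4, u)))
Mul(Function('T')(-54), Function('p')(1)) = Mul(Add(7, Mul(5, -54)), Add(-2, Mul(-4, 1))) = Mul(Add(7, -270), Add(-2, -4)) = Mul(-263, -6) = 1578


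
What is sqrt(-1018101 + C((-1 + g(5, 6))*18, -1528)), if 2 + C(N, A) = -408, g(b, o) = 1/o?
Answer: I*sqrt(1018511) ≈ 1009.2*I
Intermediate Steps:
C(N, A) = -410 (C(N, A) = -2 - 408 = -410)
sqrt(-1018101 + C((-1 + g(5, 6))*18, -1528)) = sqrt(-1018101 - 410) = sqrt(-1018511) = I*sqrt(1018511)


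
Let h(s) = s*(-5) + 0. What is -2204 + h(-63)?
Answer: -1889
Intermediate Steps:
h(s) = -5*s (h(s) = -5*s + 0 = -5*s)
-2204 + h(-63) = -2204 - 5*(-63) = -2204 + 315 = -1889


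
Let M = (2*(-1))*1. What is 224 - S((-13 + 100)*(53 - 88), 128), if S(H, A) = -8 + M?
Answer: 234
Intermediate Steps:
M = -2 (M = -2*1 = -2)
S(H, A) = -10 (S(H, A) = -8 - 2 = -10)
224 - S((-13 + 100)*(53 - 88), 128) = 224 - 1*(-10) = 224 + 10 = 234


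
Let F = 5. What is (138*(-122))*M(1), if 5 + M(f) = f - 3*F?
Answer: 319884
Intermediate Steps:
M(f) = -20 + f (M(f) = -5 + (f - 3*5) = -5 + (f - 15) = -5 + (-15 + f) = -20 + f)
(138*(-122))*M(1) = (138*(-122))*(-20 + 1) = -16836*(-19) = 319884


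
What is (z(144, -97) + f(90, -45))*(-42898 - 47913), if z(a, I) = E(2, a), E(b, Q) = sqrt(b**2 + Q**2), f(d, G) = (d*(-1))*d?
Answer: 735569100 - 181622*sqrt(5185) ≈ 7.2249e+8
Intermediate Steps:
f(d, G) = -d**2 (f(d, G) = (-d)*d = -d**2)
E(b, Q) = sqrt(Q**2 + b**2)
z(a, I) = sqrt(4 + a**2) (z(a, I) = sqrt(a**2 + 2**2) = sqrt(a**2 + 4) = sqrt(4 + a**2))
(z(144, -97) + f(90, -45))*(-42898 - 47913) = (sqrt(4 + 144**2) - 1*90**2)*(-42898 - 47913) = (sqrt(4 + 20736) - 1*8100)*(-90811) = (sqrt(20740) - 8100)*(-90811) = (2*sqrt(5185) - 8100)*(-90811) = (-8100 + 2*sqrt(5185))*(-90811) = 735569100 - 181622*sqrt(5185)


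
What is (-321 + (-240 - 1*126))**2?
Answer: 471969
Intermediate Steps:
(-321 + (-240 - 1*126))**2 = (-321 + (-240 - 126))**2 = (-321 - 366)**2 = (-687)**2 = 471969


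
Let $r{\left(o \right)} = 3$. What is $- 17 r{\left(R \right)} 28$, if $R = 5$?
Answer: $-1428$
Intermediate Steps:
$- 17 r{\left(R \right)} 28 = \left(-17\right) 3 \cdot 28 = \left(-51\right) 28 = -1428$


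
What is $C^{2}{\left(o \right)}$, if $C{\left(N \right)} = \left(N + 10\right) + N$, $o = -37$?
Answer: $4096$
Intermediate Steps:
$C{\left(N \right)} = 10 + 2 N$ ($C{\left(N \right)} = \left(10 + N\right) + N = 10 + 2 N$)
$C^{2}{\left(o \right)} = \left(10 + 2 \left(-37\right)\right)^{2} = \left(10 - 74\right)^{2} = \left(-64\right)^{2} = 4096$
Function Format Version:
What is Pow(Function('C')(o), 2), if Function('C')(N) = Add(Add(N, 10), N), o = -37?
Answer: 4096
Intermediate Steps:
Function('C')(N) = Add(10, Mul(2, N)) (Function('C')(N) = Add(Add(10, N), N) = Add(10, Mul(2, N)))
Pow(Function('C')(o), 2) = Pow(Add(10, Mul(2, -37)), 2) = Pow(Add(10, -74), 2) = Pow(-64, 2) = 4096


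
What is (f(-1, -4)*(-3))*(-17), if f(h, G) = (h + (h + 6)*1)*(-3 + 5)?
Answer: 408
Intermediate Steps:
f(h, G) = 12 + 4*h (f(h, G) = (h + (6 + h)*1)*2 = (h + (6 + h))*2 = (6 + 2*h)*2 = 12 + 4*h)
(f(-1, -4)*(-3))*(-17) = ((12 + 4*(-1))*(-3))*(-17) = ((12 - 4)*(-3))*(-17) = (8*(-3))*(-17) = -24*(-17) = 408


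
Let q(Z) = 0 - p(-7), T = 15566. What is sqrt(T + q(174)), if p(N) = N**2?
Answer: sqrt(15517) ≈ 124.57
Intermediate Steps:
q(Z) = -49 (q(Z) = 0 - 1*(-7)**2 = 0 - 1*49 = 0 - 49 = -49)
sqrt(T + q(174)) = sqrt(15566 - 49) = sqrt(15517)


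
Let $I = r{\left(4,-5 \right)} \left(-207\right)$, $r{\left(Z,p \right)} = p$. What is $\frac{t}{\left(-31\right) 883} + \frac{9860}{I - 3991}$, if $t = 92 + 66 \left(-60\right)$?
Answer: $- \frac{64615993}{20228647} \approx -3.1943$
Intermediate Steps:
$t = -3868$ ($t = 92 - 3960 = -3868$)
$I = 1035$ ($I = \left(-5\right) \left(-207\right) = 1035$)
$\frac{t}{\left(-31\right) 883} + \frac{9860}{I - 3991} = - \frac{3868}{\left(-31\right) 883} + \frac{9860}{1035 - 3991} = - \frac{3868}{-27373} + \frac{9860}{-2956} = \left(-3868\right) \left(- \frac{1}{27373}\right) + 9860 \left(- \frac{1}{2956}\right) = \frac{3868}{27373} - \frac{2465}{739} = - \frac{64615993}{20228647}$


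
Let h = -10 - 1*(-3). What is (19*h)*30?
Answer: -3990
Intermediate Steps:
h = -7 (h = -10 + 3 = -7)
(19*h)*30 = (19*(-7))*30 = -133*30 = -3990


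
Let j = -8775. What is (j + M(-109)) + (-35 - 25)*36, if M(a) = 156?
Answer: -10779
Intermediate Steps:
(j + M(-109)) + (-35 - 25)*36 = (-8775 + 156) + (-35 - 25)*36 = -8619 - 60*36 = -8619 - 2160 = -10779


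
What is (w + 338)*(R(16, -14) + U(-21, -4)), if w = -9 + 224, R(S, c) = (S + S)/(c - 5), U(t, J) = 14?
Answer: 129402/19 ≈ 6810.6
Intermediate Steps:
R(S, c) = 2*S/(-5 + c) (R(S, c) = (2*S)/(-5 + c) = 2*S/(-5 + c))
w = 215
(w + 338)*(R(16, -14) + U(-21, -4)) = (215 + 338)*(2*16/(-5 - 14) + 14) = 553*(2*16/(-19) + 14) = 553*(2*16*(-1/19) + 14) = 553*(-32/19 + 14) = 553*(234/19) = 129402/19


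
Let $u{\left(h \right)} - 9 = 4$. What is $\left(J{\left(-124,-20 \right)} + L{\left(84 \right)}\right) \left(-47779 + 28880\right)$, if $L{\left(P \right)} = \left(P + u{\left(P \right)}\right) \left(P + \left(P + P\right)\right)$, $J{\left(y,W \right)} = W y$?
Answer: $-508836676$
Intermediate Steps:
$u{\left(h \right)} = 13$ ($u{\left(h \right)} = 9 + 4 = 13$)
$L{\left(P \right)} = 3 P \left(13 + P\right)$ ($L{\left(P \right)} = \left(P + 13\right) \left(P + \left(P + P\right)\right) = \left(13 + P\right) \left(P + 2 P\right) = \left(13 + P\right) 3 P = 3 P \left(13 + P\right)$)
$\left(J{\left(-124,-20 \right)} + L{\left(84 \right)}\right) \left(-47779 + 28880\right) = \left(\left(-20\right) \left(-124\right) + 3 \cdot 84 \left(13 + 84\right)\right) \left(-47779 + 28880\right) = \left(2480 + 3 \cdot 84 \cdot 97\right) \left(-18899\right) = \left(2480 + 24444\right) \left(-18899\right) = 26924 \left(-18899\right) = -508836676$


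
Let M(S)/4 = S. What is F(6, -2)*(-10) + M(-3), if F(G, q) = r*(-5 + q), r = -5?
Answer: -362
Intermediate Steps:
M(S) = 4*S
F(G, q) = 25 - 5*q (F(G, q) = -5*(-5 + q) = 25 - 5*q)
F(6, -2)*(-10) + M(-3) = (25 - 5*(-2))*(-10) + 4*(-3) = (25 + 10)*(-10) - 12 = 35*(-10) - 12 = -350 - 12 = -362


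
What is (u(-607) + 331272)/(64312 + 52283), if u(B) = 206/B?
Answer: 201081898/70773165 ≈ 2.8412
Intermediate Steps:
(u(-607) + 331272)/(64312 + 52283) = (206/(-607) + 331272)/(64312 + 52283) = (206*(-1/607) + 331272)/116595 = (-206/607 + 331272)*(1/116595) = (201081898/607)*(1/116595) = 201081898/70773165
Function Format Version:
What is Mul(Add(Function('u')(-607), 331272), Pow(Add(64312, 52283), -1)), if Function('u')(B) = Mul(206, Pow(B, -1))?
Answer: Rational(201081898, 70773165) ≈ 2.8412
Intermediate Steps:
Mul(Add(Function('u')(-607), 331272), Pow(Add(64312, 52283), -1)) = Mul(Add(Mul(206, Pow(-607, -1)), 331272), Pow(Add(64312, 52283), -1)) = Mul(Add(Mul(206, Rational(-1, 607)), 331272), Pow(116595, -1)) = Mul(Add(Rational(-206, 607), 331272), Rational(1, 116595)) = Mul(Rational(201081898, 607), Rational(1, 116595)) = Rational(201081898, 70773165)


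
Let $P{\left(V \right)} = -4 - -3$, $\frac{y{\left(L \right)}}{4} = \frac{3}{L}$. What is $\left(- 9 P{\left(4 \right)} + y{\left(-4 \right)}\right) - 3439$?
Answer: $-3433$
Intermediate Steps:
$y{\left(L \right)} = \frac{12}{L}$ ($y{\left(L \right)} = 4 \frac{3}{L} = \frac{12}{L}$)
$P{\left(V \right)} = -1$ ($P{\left(V \right)} = -4 + 3 = -1$)
$\left(- 9 P{\left(4 \right)} + y{\left(-4 \right)}\right) - 3439 = \left(\left(-9\right) \left(-1\right) + \frac{12}{-4}\right) - 3439 = \left(9 + 12 \left(- \frac{1}{4}\right)\right) - 3439 = \left(9 - 3\right) - 3439 = 6 - 3439 = -3433$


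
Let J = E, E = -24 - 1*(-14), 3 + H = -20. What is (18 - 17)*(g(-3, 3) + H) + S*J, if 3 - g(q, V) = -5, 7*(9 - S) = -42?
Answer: -165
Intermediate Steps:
H = -23 (H = -3 - 20 = -23)
S = 15 (S = 9 - 1/7*(-42) = 9 + 6 = 15)
g(q, V) = 8 (g(q, V) = 3 - 1*(-5) = 3 + 5 = 8)
E = -10 (E = -24 + 14 = -10)
J = -10
(18 - 17)*(g(-3, 3) + H) + S*J = (18 - 17)*(8 - 23) + 15*(-10) = 1*(-15) - 150 = -15 - 150 = -165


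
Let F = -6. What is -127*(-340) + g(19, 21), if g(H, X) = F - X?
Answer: 43153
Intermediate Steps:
g(H, X) = -6 - X
-127*(-340) + g(19, 21) = -127*(-340) + (-6 - 1*21) = 43180 + (-6 - 21) = 43180 - 27 = 43153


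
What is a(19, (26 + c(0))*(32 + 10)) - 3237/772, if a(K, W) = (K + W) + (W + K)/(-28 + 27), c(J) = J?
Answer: -3237/772 ≈ -4.1930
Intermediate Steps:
a(K, W) = 0 (a(K, W) = (K + W) + (K + W)/(-1) = (K + W) + (K + W)*(-1) = (K + W) + (-K - W) = 0)
a(19, (26 + c(0))*(32 + 10)) - 3237/772 = 0 - 3237/772 = -3237/772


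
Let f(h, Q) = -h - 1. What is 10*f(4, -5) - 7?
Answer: -57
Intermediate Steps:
f(h, Q) = -1 - h
10*f(4, -5) - 7 = 10*(-1 - 1*4) - 7 = 10*(-1 - 4) - 7 = 10*(-5) - 7 = -50 - 7 = -57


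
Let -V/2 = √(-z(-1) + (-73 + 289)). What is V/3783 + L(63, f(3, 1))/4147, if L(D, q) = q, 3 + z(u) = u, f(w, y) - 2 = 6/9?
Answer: 8/12441 - 4*√55/3783 ≈ -0.0071986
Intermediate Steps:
f(w, y) = 8/3 (f(w, y) = 2 + 6/9 = 2 + 6*(⅑) = 2 + ⅔ = 8/3)
z(u) = -3 + u
V = -4*√55 (V = -2*√(-(-3 - 1) + (-73 + 289)) = -2*√(-1*(-4) + 216) = -2*√(4 + 216) = -4*√55 ≈ -29.665)
V/3783 + L(63, f(3, 1))/4147 = -4*√55/3783 + (8/3)/4147 = -4*√55*(1/3783) + (8/3)*(1/4147) = -4*√55/3783 + 8/12441 = 8/12441 - 4*√55/3783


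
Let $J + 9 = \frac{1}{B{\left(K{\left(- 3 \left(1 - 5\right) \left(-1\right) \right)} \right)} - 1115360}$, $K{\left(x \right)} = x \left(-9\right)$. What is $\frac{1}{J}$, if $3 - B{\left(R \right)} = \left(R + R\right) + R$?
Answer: $- \frac{1115681}{10041130} \approx -0.11111$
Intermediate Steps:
$K{\left(x \right)} = - 9 x$
$B{\left(R \right)} = 3 - 3 R$ ($B{\left(R \right)} = 3 - \left(\left(R + R\right) + R\right) = 3 - \left(2 R + R\right) = 3 - 3 R$)
$J = - \frac{10041130}{1115681}$ ($J = -9 + \frac{1}{\left(3 - 3 \left(- 9 - 3 \left(1 - 5\right) \left(-1\right)\right)\right) - 1115360} = -9 + \frac{1}{\left(3 - 3 \left(- 9 \left(-3\right) \left(-4\right) \left(-1\right)\right)\right) - 1115360} = -9 + \frac{1}{\left(3 - 3 \left(- 9 \cdot 12 \left(-1\right)\right)\right) - 1115360} = -9 + \frac{1}{\left(3 - 3 \left(\left(-9\right) \left(-12\right)\right)\right) - 1115360} = -9 + \frac{1}{\left(3 - 324\right) - 1115360} = -9 + \frac{1}{-321 - 1115360} = -9 + \frac{1}{-1115681} = -9 - \frac{1}{1115681} = - \frac{10041130}{1115681} \approx -9.0$)
$\frac{1}{J} = \frac{1}{- \frac{10041130}{1115681}} = - \frac{1115681}{10041130}$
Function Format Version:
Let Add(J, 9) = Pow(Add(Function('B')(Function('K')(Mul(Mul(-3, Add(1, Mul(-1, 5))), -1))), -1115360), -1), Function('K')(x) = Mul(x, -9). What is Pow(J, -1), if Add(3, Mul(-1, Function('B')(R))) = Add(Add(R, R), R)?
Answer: Rational(-1115681, 10041130) ≈ -0.11111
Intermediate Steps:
Function('K')(x) = Mul(-9, x)
Function('B')(R) = Add(3, Mul(-3, R)) (Function('B')(R) = Add(3, Mul(-1, Add(Add(R, R), R))) = Add(3, Mul(-1, Add(Mul(2, R), R))) = Add(3, Mul(-1, Mul(3, R))) = Add(3, Mul(-3, R)))
J = Rational(-10041130, 1115681) (J = Add(-9, Pow(Add(Add(3, Mul(-3, Mul(-9, Mul(Mul(-3, Add(1, Mul(-1, 5))), -1)))), -1115360), -1)) = Add(-9, Pow(Add(Add(3, Mul(-3, Mul(-9, Mul(Mul(-3, Add(1, -5)), -1)))), -1115360), -1)) = Add(-9, Pow(Add(Add(3, Mul(-3, Mul(-9, Mul(Mul(-3, -4), -1)))), -1115360), -1)) = Add(-9, Pow(Add(Add(3, Mul(-3, Mul(-9, Mul(12, -1)))), -1115360), -1)) = Add(-9, Pow(Add(Add(3, Mul(-3, Mul(-9, -12))), -1115360), -1)) = Add(-9, Pow(Add(Add(3, Mul(-3, 108)), -1115360), -1)) = Add(-9, Pow(Add(Add(3, -324), -1115360), -1)) = Add(-9, Pow(Add(-321, -1115360), -1)) = Add(-9, Pow(-1115681, -1)) = Add(-9, Rational(-1, 1115681)) = Rational(-10041130, 1115681) ≈ -9.0000)
Pow(J, -1) = Pow(Rational(-10041130, 1115681), -1) = Rational(-1115681, 10041130)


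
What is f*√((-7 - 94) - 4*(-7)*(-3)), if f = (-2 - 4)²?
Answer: 36*I*√185 ≈ 489.65*I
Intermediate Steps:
f = 36 (f = (-6)² = 36)
f*√((-7 - 94) - 4*(-7)*(-3)) = 36*√((-7 - 94) - 4*(-7)*(-3)) = 36*√(-101 + 28*(-3)) = 36*√(-101 - 84) = 36*√(-185) = 36*(I*√185) = 36*I*√185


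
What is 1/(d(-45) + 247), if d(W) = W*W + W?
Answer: 1/2227 ≈ 0.00044903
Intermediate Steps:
d(W) = W + W² (d(W) = W² + W = W + W²)
1/(d(-45) + 247) = 1/(-45*(1 - 45) + 247) = 1/(-45*(-44) + 247) = 1/(1980 + 247) = 1/2227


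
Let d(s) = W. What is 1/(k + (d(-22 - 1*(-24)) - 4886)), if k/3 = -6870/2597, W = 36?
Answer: -2597/12616060 ≈ -0.00020585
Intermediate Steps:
d(s) = 36
k = -20610/2597 (k = 3*(-6870/2597) = -20610/2597 ≈ -7.9361)
1/(k + (d(-22 - 1*(-24)) - 4886)) = 1/(-20610/2597 + (36 - 4886)) = 1/(-20610/2597 - 4850) = 1/(-12616060/2597) = -2597/12616060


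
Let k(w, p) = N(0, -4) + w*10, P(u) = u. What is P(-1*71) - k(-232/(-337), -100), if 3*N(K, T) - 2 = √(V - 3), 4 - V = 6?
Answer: -79415/1011 - I*√5/3 ≈ -78.551 - 0.74536*I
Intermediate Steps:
V = -2 (V = 4 - 1*6 = 4 - 6 = -2)
N(K, T) = ⅔ + I*√5/3 (N(K, T) = ⅔ + √(-2 - 3)/3 = ⅔ + √(-5)/3 = ⅔ + (I*√5)/3 = ⅔ + I*√5/3)
k(w, p) = ⅔ + 10*w + I*√5/3 (k(w, p) = (⅔ + I*√5/3) + w*10 = (⅔ + I*√5/3) + 10*w = ⅔ + 10*w + I*√5/3)
P(-1*71) - k(-232/(-337), -100) = -1*71 - (⅔ + 10*(-232/(-337)) + I*√5/3) = -71 - (⅔ + 10*(-232*(-1/337)) + I*√5/3) = -71 - (⅔ + 10*(232/337) + I*√5/3) = -71 - (⅔ + 2320/337 + I*√5/3) = -71 - (7634/1011 + I*√5/3) = -71 + (-7634/1011 - I*√5/3) = -79415/1011 - I*√5/3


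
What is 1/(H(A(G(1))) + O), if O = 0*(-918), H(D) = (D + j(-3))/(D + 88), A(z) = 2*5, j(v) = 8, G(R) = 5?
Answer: 49/9 ≈ 5.4444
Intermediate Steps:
A(z) = 10
H(D) = (8 + D)/(88 + D) (H(D) = (D + 8)/(D + 88) = (8 + D)/(88 + D))
O = 0
1/(H(A(G(1))) + O) = 1/((8 + 10)/(88 + 10) + 0) = 1/(18/98 + 0) = 1/((1/98)*18 + 0) = 1/(9/49 + 0) = 1/(9/49) = 49/9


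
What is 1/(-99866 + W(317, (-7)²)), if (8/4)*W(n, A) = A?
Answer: -2/199683 ≈ -1.0016e-5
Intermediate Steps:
W(n, A) = A/2
1/(-99866 + W(317, (-7)²)) = 1/(-99866 + (½)*(-7)²) = 1/(-99866 + (½)*49) = 1/(-99866 + 49/2) = 1/(-199683/2) = -2/199683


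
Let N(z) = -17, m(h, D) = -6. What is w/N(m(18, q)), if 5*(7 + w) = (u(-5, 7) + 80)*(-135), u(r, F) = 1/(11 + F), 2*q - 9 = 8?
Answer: 4337/34 ≈ 127.56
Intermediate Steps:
q = 17/2 (q = 9/2 + (½)*8 = 9/2 + 4 = 17/2 ≈ 8.5000)
w = -4337/2 (w = -7 + ((1/(11 + 7) + 80)*(-135))/5 = -7 + ((1/18 + 80)*(-135))/5 = -7 + ((1441/18)*(-135))/5 = -7 + (⅕)*(-21615/2) = -7 - 4323/2 = -4337/2 ≈ -2168.5)
w/N(m(18, q)) = -4337/2/(-17) = -4337/2*(-1/17) = 4337/34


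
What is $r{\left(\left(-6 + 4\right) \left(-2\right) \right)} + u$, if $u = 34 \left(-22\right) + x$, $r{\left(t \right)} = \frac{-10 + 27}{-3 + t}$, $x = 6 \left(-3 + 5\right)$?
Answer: $-719$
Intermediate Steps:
$x = 12$ ($x = 6 \cdot 2 = 12$)
$r{\left(t \right)} = \frac{17}{-3 + t}$
$u = -736$ ($u = 34 \left(-22\right) + 12 = -748 + 12 = -736$)
$r{\left(\left(-6 + 4\right) \left(-2\right) \right)} + u = \frac{17}{-3 + \left(-6 + 4\right) \left(-2\right)} - 736 = \frac{17}{-3 - -4} - 736 = \frac{17}{-3 + 4} - 736 = \frac{17}{1} - 736 = 17 \cdot 1 - 736 = 17 - 736 = -719$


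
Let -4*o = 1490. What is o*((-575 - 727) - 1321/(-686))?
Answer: 664428995/1372 ≈ 4.8428e+5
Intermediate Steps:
o = -745/2 (o = -1/4*1490 = -745/2 ≈ -372.50)
o*((-575 - 727) - 1321/(-686)) = -745*((-575 - 727) - 1321/(-686))/2 = -745*(-1302 - 1321*(-1/686))/2 = -745*(-1302 + 1321/686)/2 = -745/2*(-891851/686) = 664428995/1372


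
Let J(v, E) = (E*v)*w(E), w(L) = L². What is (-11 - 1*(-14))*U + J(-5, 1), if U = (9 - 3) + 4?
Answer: 25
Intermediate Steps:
J(v, E) = v*E³ (J(v, E) = (E*v)*E² = v*E³)
U = 10 (U = 6 + 4 = 10)
(-11 - 1*(-14))*U + J(-5, 1) = (-11 - 1*(-14))*10 - 5*1³ = (-11 + 14)*10 - 5*1 = 3*10 - 5 = 30 - 5 = 25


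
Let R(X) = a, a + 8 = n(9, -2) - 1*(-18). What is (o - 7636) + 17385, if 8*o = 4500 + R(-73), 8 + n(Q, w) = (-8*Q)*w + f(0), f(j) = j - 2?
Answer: 20659/2 ≈ 10330.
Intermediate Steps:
f(j) = -2 + j
n(Q, w) = -10 - 8*Q*w (n(Q, w) = -8 + ((-8*Q)*w + (-2 + 0)) = -8 + (-8*Q*w - 2) = -8 + (-2 - 8*Q*w) = -10 - 8*Q*w)
a = 144 (a = -8 + ((-10 - 8*9*(-2)) - 1*(-18)) = -8 + ((-10 + 144) + 18) = -8 + (134 + 18) = -8 + 152 = 144)
R(X) = 144
o = 1161/2 (o = (4500 + 144)/8 = (1/8)*4644 = 1161/2 ≈ 580.50)
(o - 7636) + 17385 = (1161/2 - 7636) + 17385 = -14111/2 + 17385 = 20659/2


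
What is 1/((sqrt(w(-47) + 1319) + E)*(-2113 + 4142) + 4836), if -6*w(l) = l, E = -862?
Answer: -550788/958938543277 - 2029*sqrt(47766)/18219832322263 ≈ -5.9871e-7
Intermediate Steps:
w(l) = -l/6
1/((sqrt(w(-47) + 1319) + E)*(-2113 + 4142) + 4836) = 1/((sqrt(-1/6*(-47) + 1319) - 862)*(-2113 + 4142) + 4836) = 1/((sqrt(47/6 + 1319) - 862)*2029 + 4836) = 1/((sqrt(7961/6) - 862)*2029 + 4836) = 1/((sqrt(47766)/6 - 862)*2029 + 4836) = 1/((-862 + sqrt(47766)/6)*2029 + 4836) = 1/((-1748998 + 2029*sqrt(47766)/6) + 4836) = 1/(-1744162 + 2029*sqrt(47766)/6)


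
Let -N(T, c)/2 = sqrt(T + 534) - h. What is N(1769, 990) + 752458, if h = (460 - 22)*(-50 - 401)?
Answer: 357382 - 14*sqrt(47) ≈ 3.5729e+5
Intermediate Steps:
h = -197538 (h = 438*(-451) = -197538)
N(T, c) = -395076 - 2*sqrt(534 + T) (N(T, c) = -2*(sqrt(T + 534) - 1*(-197538)) = -2*(sqrt(534 + T) + 197538) = -2*(197538 + sqrt(534 + T)) = -395076 - 2*sqrt(534 + T))
N(1769, 990) + 752458 = (-395076 - 2*sqrt(534 + 1769)) + 752458 = (-395076 - 14*sqrt(47)) + 752458 = 357382 - 14*sqrt(47)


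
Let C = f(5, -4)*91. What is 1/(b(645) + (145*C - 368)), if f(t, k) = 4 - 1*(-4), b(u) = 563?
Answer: 1/105755 ≈ 9.4558e-6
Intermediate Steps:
f(t, k) = 8 (f(t, k) = 4 + 4 = 8)
C = 728 (C = 8*91 = 728)
1/(b(645) + (145*C - 368)) = 1/(563 + (145*728 - 368)) = 1/(563 + (105560 - 368)) = 1/(563 + 105192) = 1/105755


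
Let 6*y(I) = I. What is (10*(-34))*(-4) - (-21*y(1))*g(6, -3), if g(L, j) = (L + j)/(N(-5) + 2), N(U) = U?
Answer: 2713/2 ≈ 1356.5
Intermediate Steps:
y(I) = I/6
g(L, j) = -L/3 - j/3 (g(L, j) = (L + j)/(-5 + 2) = (L + j)/(-3) = (L + j)*(-1/3) = -L/3 - j/3)
(10*(-34))*(-4) - (-21*y(1))*g(6, -3) = (10*(-34))*(-4) - (-7/2)*(-1/3*6 - 1/3*(-3)) = -340*(-4) - (-21*1/6)*(-2 + 1) = 1360 - (-7)*(-1)/2 = 1360 - 1*7/2 = 1360 - 7/2 = 2713/2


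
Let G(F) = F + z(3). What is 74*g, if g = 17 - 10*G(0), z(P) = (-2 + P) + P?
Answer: -1702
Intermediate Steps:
z(P) = -2 + 2*P
G(F) = 4 + F (G(F) = F + (-2 + 2*3) = F + (-2 + 6) = F + 4 = 4 + F)
g = -23 (g = 17 - 10*(4 + 0) = 17 - 10*4 = 17 - 40 = -23)
74*g = 74*(-23) = -1702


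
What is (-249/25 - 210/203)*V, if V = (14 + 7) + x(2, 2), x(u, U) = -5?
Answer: -127536/725 ≈ -175.91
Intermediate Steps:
V = 16 (V = (14 + 7) - 5 = 21 - 5 = 16)
(-249/25 - 210/203)*V = (-249/25 - 210/203)*16 = (-249*1/25 - 210*1/203)*16 = (-249/25 - 30/29)*16 = -7971/725*16 = -127536/725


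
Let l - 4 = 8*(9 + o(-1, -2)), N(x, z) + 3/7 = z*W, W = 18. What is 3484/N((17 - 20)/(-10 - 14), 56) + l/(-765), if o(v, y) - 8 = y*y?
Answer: 5814568/1798515 ≈ 3.2330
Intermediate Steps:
o(v, y) = 8 + y² (o(v, y) = 8 + y*y = 8 + y²)
N(x, z) = -3/7 + 18*z (N(x, z) = -3/7 + z*18 = -3/7 + 18*z)
l = 172 (l = 4 + 8*(9 + (8 + (-2)²)) = 4 + 8*(9 + (8 + 4)) = 4 + 8*(9 + 12) = 4 + 8*21 = 4 + 168 = 172)
3484/N((17 - 20)/(-10 - 14), 56) + l/(-765) = 3484/(-3/7 + 18*56) + 172/(-765) = 3484/(-3/7 + 1008) + 172*(-1/765) = 3484/(7053/7) - 172/765 = 3484*(7/7053) - 172/765 = 24388/7053 - 172/765 = 5814568/1798515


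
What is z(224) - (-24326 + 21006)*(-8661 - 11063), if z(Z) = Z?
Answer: -65483456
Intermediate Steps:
z(224) - (-24326 + 21006)*(-8661 - 11063) = 224 - (-24326 + 21006)*(-8661 - 11063) = 224 - (-3320)*(-19724) = 224 - 1*65483680 = 224 - 65483680 = -65483456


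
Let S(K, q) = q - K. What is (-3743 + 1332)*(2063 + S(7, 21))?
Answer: -5007647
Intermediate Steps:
(-3743 + 1332)*(2063 + S(7, 21)) = (-3743 + 1332)*(2063 + (21 - 1*7)) = -2411*(2063 + (21 - 7)) = -2411*(2063 + 14) = -2411*2077 = -5007647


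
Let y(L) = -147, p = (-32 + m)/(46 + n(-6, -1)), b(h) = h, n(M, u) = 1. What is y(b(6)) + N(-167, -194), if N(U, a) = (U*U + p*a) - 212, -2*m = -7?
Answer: 1299439/47 ≈ 27648.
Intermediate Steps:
m = 7/2 (m = -½*(-7) = 7/2 ≈ 3.5000)
p = -57/94 (p = (-32 + 7/2)/(46 + 1) = -57/2/47 = -57/2*1/47 = -57/94 ≈ -0.60638)
N(U, a) = -212 + U² - 57*a/94 (N(U, a) = (U*U - 57*a/94) - 212 = (U² - 57*a/94) - 212 = -212 + U² - 57*a/94)
y(b(6)) + N(-167, -194) = -147 + (-212 + (-167)² - 57/94*(-194)) = -147 + (-212 + 27889 + 5529/47) = -147 + 1306348/47 = 1299439/47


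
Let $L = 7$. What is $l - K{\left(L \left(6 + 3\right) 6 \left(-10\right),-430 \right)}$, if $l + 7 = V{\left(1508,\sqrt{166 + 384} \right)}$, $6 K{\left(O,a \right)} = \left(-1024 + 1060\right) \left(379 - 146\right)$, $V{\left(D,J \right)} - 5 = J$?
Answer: $-1400 + 5 \sqrt{22} \approx -1376.5$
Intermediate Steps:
$V{\left(D,J \right)} = 5 + J$
$K{\left(O,a \right)} = 1398$ ($K{\left(O,a \right)} = \frac{\left(-1024 + 1060\right) \left(379 - 146\right)}{6} = \frac{36 \cdot 233}{6} = \frac{1}{6} \cdot 8388 = 1398$)
$l = -2 + 5 \sqrt{22}$ ($l = -7 + \left(5 + \sqrt{166 + 384}\right) = -7 + \left(5 + \sqrt{550}\right) = -7 + \left(5 + 5 \sqrt{22}\right) = -2 + 5 \sqrt{22} \approx 21.452$)
$l - K{\left(L \left(6 + 3\right) 6 \left(-10\right),-430 \right)} = \left(-2 + 5 \sqrt{22}\right) - 1398 = -1400 + 5 \sqrt{22}$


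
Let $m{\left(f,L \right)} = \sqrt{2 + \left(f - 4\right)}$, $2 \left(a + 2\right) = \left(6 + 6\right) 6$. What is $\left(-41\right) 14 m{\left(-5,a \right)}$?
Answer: $- 574 i \sqrt{7} \approx - 1518.7 i$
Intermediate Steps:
$a = 34$ ($a = -2 + \frac{\left(6 + 6\right) 6}{2} = -2 + \frac{12 \cdot 6}{2} = -2 + \frac{1}{2} \cdot 72 = -2 + 36 = 34$)
$m{\left(f,L \right)} = \sqrt{-2 + f}$ ($m{\left(f,L \right)} = \sqrt{2 + \left(f - 4\right)} = \sqrt{2 + \left(-4 + f\right)} = \sqrt{-2 + f}$)
$\left(-41\right) 14 m{\left(-5,a \right)} = \left(-41\right) 14 \sqrt{-2 - 5} = - 574 \sqrt{-7} = - 574 i \sqrt{7}$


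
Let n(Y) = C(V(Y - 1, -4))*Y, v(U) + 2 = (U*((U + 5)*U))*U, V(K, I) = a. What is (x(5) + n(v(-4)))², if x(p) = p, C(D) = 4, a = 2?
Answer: 67081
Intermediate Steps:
V(K, I) = 2
v(U) = -2 + U³*(5 + U) (v(U) = -2 + (U*((U + 5)*U))*U = -2 + (U*((5 + U)*U))*U = -2 + (U*(U*(5 + U)))*U = -2 + (U²*(5 + U))*U = -2 + U³*(5 + U))
n(Y) = 4*Y
(x(5) + n(v(-4)))² = (5 + 4*(-2 + (-4)⁴ + 5*(-4)³))² = (5 + 4*(-2 + 256 + 5*(-64)))² = (5 + 4*(-2 + 256 - 320))² = (5 + 4*(-66))² = (5 - 264)² = (-259)² = 67081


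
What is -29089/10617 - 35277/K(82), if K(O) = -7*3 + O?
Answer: -376310338/647637 ≈ -581.05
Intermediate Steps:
K(O) = -21 + O
-29089/10617 - 35277/K(82) = -29089/10617 - 35277/(-21 + 82) = -29089*1/10617 - 35277/61 = -29089/10617 - 35277*1/61 = -29089/10617 - 35277/61 = -376310338/647637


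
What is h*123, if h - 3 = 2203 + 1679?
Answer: 477855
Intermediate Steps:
h = 3885 (h = 3 + (2203 + 1679) = 3 + 3882 = 3885)
h*123 = 3885*123 = 477855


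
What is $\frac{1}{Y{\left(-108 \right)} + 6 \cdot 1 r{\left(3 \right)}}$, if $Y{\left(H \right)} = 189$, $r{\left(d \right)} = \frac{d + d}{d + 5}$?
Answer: $\frac{2}{387} \approx 0.005168$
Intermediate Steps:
$r{\left(d \right)} = \frac{2 d}{5 + d}$
$\frac{1}{Y{\left(-108 \right)} + 6 \cdot 1 r{\left(3 \right)}} = \frac{1}{189 + 6 \cdot 1 \cdot 2 \cdot 3 \frac{1}{5 + 3}} = \frac{1}{189 + 6 \cdot 2 \cdot 3 \cdot \frac{1}{8}} = \frac{1}{189 + 6 \cdot \frac{3}{4}} = \frac{1}{189 + \frac{9}{2}} = \frac{1}{\frac{387}{2}} = \frac{2}{387}$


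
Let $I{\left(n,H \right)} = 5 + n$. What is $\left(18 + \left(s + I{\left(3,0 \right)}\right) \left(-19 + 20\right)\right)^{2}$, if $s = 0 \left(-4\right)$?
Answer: $676$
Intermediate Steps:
$s = 0$
$\left(18 + \left(s + I{\left(3,0 \right)}\right) \left(-19 + 20\right)\right)^{2} = \left(18 + \left(0 + \left(5 + 3\right)\right) \left(-19 + 20\right)\right)^{2} = \left(18 + \left(0 + 8\right) 1\right)^{2} = \left(18 + 8 \cdot 1\right)^{2} = \left(18 + 8\right)^{2} = 26^{2} = 676$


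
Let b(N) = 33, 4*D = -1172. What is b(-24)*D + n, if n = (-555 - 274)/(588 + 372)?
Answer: -9283069/960 ≈ -9669.9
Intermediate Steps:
D = -293 (D = (¼)*(-1172) = -293)
n = -829/960 ≈ -0.86354
b(-24)*D + n = 33*(-293) - 829/960 = -9669 - 829/960 = -9283069/960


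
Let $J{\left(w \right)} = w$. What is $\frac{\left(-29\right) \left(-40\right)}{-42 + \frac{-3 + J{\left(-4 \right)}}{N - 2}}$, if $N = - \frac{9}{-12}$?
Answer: $- \frac{2900}{91} \approx -31.868$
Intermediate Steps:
$N = \frac{3}{4}$ ($N = \left(-9\right) \left(- \frac{1}{12}\right) = \frac{3}{4} \approx 0.75$)
$\frac{\left(-29\right) \left(-40\right)}{-42 + \frac{-3 + J{\left(-4 \right)}}{N - 2}} = \frac{\left(-29\right) \left(-40\right)}{-42 + \frac{-3 - 4}{\frac{3}{4} - 2}} = \frac{1160}{-42 - \frac{7}{- \frac{5}{4}}} = \frac{1160}{-42 - - \frac{28}{5}} = \frac{1160}{-42 + \frac{28}{5}} = \frac{1160}{- \frac{182}{5}} = 1160 \left(- \frac{5}{182}\right) = - \frac{2900}{91}$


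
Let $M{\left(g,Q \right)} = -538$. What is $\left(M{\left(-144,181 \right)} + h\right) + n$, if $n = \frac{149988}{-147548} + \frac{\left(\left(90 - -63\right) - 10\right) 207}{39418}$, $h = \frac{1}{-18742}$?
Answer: $- \frac{3667081143733720}{6812772129593} \approx -538.27$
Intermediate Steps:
$h = - \frac{1}{18742} \approx -5.3356 \cdot 10^{-5}$
$n = - \frac{386164659}{1454011766}$ ($n = 149988 \left(- \frac{1}{147548}\right) + \left(\left(90 + 63\right) - 10\right) 207 \cdot \frac{1}{39418} = - \frac{37497}{36887} + \left(153 - 10\right) 207 \cdot \frac{1}{39418} = - \frac{37497}{36887} + 143 \cdot 207 \cdot \frac{1}{39418} = - \frac{37497}{36887} + 29601 \cdot \frac{1}{39418} = - \frac{37497}{36887} + \frac{29601}{39418} = - \frac{386164659}{1454011766} \approx -0.26559$)
$\left(M{\left(-144,181 \right)} + h\right) + n = \left(-538 - \frac{1}{18742}\right) - \frac{386164659}{1454011766} = - \frac{10083197}{18742} - \frac{386164659}{1454011766} = - \frac{3667081143733720}{6812772129593}$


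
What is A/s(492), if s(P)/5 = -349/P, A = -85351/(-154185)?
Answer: -13997564/89684275 ≈ -0.15608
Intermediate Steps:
A = 85351/154185 (A = -85351*(-1)/154185 = -1*(-85351/154185) = 85351/154185 ≈ 0.55356)
s(P) = -1745/P (s(P) = 5*(-349/P) = -1745/P)
A/s(492) = 85351/(154185*((-1745/492))) = 85351/(154185*((-1745*1/492))) = 85351/(154185*(-1745/492)) = (85351/154185)*(-492/1745) = -13997564/89684275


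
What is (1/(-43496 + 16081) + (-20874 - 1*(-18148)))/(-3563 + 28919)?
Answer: -24911097/231711580 ≈ -0.10751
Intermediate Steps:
(1/(-43496 + 16081) + (-20874 - 1*(-18148)))/(-3563 + 28919) = (1/(-27415) + (-20874 + 18148))/25356 = (-1/27415 - 2726)*(1/25356) = -74733291/27415*1/25356 = -24911097/231711580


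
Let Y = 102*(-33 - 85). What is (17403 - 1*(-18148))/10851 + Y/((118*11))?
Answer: -715741/119361 ≈ -5.9964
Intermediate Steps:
Y = -12036 (Y = 102*(-118) = -12036)
(17403 - 1*(-18148))/10851 + Y/((118*11)) = (17403 - 1*(-18148))/10851 - 12036/(118*11) = (17403 + 18148)*(1/10851) - 12036/1298 = 35551*(1/10851) - 12036*1/1298 = 35551/10851 - 102/11 = -715741/119361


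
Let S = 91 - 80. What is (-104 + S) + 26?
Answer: -67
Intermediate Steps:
S = 11
(-104 + S) + 26 = (-104 + 11) + 26 = -93 + 26 = -67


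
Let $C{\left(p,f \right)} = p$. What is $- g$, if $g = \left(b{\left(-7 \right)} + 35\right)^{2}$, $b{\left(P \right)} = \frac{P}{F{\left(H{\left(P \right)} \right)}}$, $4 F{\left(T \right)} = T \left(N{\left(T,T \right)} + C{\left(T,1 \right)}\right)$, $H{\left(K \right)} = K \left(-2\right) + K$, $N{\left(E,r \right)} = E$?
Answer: $- \frac{59049}{49} \approx -1205.1$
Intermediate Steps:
$H{\left(K \right)} = - K$ ($H{\left(K \right)} = - 2 K + K = - K$)
$F{\left(T \right)} = \frac{T^{2}}{2}$ ($F{\left(T \right)} = \frac{T \left(T + T\right)}{4} = \frac{T 2 T}{4} = \frac{2 T^{2}}{4} = \frac{T^{2}}{2}$)
$b{\left(P \right)} = \frac{2}{P}$ ($b{\left(P \right)} = \frac{P}{\frac{1}{2} \left(- P\right)^{2}} = \frac{P}{\frac{1}{2} P^{2}} = P \frac{2}{P^{2}} = \frac{2}{P}$)
$g = \frac{59049}{49}$ ($g = \left(\frac{2}{-7} + 35\right)^{2} = \left(2 \left(- \frac{1}{7}\right) + 35\right)^{2} = \left(- \frac{2}{7} + 35\right)^{2} = \left(\frac{243}{7}\right)^{2} = \frac{59049}{49} \approx 1205.1$)
$- g = \left(-1\right) \frac{59049}{49} = - \frac{59049}{49}$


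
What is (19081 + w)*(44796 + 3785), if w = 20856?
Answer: 1940179397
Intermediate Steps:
(19081 + w)*(44796 + 3785) = (19081 + 20856)*(44796 + 3785) = 39937*48581 = 1940179397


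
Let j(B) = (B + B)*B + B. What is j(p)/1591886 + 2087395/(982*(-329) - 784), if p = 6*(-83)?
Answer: -1581209008675/257775691866 ≈ -6.1340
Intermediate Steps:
p = -498
j(B) = B + 2*B² (j(B) = (2*B)*B + B = 2*B² + B = B + 2*B²)
j(p)/1591886 + 2087395/(982*(-329) - 784) = -498*(1 + 2*(-498))/1591886 + 2087395/(982*(-329) - 784) = -498*(1 - 996)*(1/1591886) + 2087395/(-323078 - 784) = -498*(-995)*(1/1591886) + 2087395/(-323862) = 495510*(1/1591886) + 2087395*(-1/323862) = 247755/795943 - 2087395/323862 = -1581209008675/257775691866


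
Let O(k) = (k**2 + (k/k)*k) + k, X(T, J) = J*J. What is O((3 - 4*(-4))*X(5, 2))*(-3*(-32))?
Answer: 569088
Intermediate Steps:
X(T, J) = J**2
O(k) = k**2 + 2*k (O(k) = (k**2 + 1*k) + k = (k**2 + k) + k = (k + k**2) + k = k**2 + 2*k)
O((3 - 4*(-4))*X(5, 2))*(-3*(-32)) = (((3 - 4*(-4))*2**2)*(2 + (3 - 4*(-4))*2**2))*(-3*(-32)) = (((3 + 16)*4)*(2 + (3 + 16)*4))*96 = ((19*4)*(2 + 19*4))*96 = (76*(2 + 76))*96 = (76*78)*96 = 5928*96 = 569088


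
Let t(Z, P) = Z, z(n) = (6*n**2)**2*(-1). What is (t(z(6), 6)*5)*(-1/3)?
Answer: 77760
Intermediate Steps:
z(n) = -36*n**4 (z(n) = (36*n**4)*(-1) = -36*n**4)
(t(z(6), 6)*5)*(-1/3) = (-36*6**4*5)*(-1/3) = (-36*1296*5)*(-1*1/3) = -46656*5*(-1/3) = -233280*(-1/3) = 77760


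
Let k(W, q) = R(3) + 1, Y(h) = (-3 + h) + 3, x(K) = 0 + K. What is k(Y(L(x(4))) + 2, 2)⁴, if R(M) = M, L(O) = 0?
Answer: 256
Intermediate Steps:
x(K) = K
Y(h) = h
k(W, q) = 4 (k(W, q) = 3 + 1 = 4)
k(Y(L(x(4))) + 2, 2)⁴ = 4⁴ = 256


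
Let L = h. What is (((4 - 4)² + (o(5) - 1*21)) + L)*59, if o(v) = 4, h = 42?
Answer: 1475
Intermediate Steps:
L = 42
(((4 - 4)² + (o(5) - 1*21)) + L)*59 = (((4 - 4)² + (4 - 1*21)) + 42)*59 = ((0² + (4 - 21)) + 42)*59 = ((0 - 17) + 42)*59 = (-17 + 42)*59 = 25*59 = 1475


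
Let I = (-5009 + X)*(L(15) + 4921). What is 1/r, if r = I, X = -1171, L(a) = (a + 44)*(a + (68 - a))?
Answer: -1/55205940 ≈ -1.8114e-8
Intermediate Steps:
L(a) = 2992 + 68*a (L(a) = (44 + a)*68 = 2992 + 68*a)
I = -55205940 (I = (-5009 - 1171)*((2992 + 68*15) + 4921) = -6180*((2992 + 1020) + 4921) = -6180*(4012 + 4921) = -6180*8933 = -55205940)
r = -55205940
1/r = 1/(-55205940) = -1/55205940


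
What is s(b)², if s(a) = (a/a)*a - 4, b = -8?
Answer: 144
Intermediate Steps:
s(a) = -4 + a (s(a) = 1*a - 4 = a - 4 = -4 + a)
s(b)² = (-4 - 8)² = (-12)² = 144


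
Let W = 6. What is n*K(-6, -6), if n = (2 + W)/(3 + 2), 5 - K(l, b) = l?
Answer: 88/5 ≈ 17.600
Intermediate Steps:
K(l, b) = 5 - l
n = 8/5 (n = (2 + 6)/(3 + 2) = 8/5 ≈ 1.6000)
n*K(-6, -6) = 8*(5 - 1*(-6))/5 = 8*(5 + 6)/5 = (8/5)*11 = 88/5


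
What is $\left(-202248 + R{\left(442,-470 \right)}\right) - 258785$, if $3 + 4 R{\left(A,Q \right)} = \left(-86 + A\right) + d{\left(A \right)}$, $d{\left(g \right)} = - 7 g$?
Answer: $- \frac{1846873}{4} \approx -4.6172 \cdot 10^{5}$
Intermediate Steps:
$R{\left(A,Q \right)} = - \frac{89}{4} - \frac{3 A}{2}$ ($R{\left(A,Q \right)} = - \frac{3}{4} + \frac{\left(-86 + A\right) - 7 A}{4} = - \frac{3}{4} + \frac{-86 - 6 A}{4} = - \frac{3}{4} - \left(\frac{43}{2} + \frac{3 A}{2}\right) = - \frac{89}{4} - \frac{3 A}{2}$)
$\left(-202248 + R{\left(442,-470 \right)}\right) - 258785 = \left(-202248 - \frac{2741}{4}\right) - 258785 = - \frac{811733}{4} - 258785 = - \frac{1846873}{4}$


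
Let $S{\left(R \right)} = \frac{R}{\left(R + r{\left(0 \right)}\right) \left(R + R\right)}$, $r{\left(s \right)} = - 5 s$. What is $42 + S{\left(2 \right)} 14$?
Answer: $\frac{91}{2} \approx 45.5$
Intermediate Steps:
$S{\left(R \right)} = \frac{1}{2 R}$ ($S{\left(R \right)} = \frac{R}{\left(R - 0\right) \left(R + R\right)} = \frac{R}{\left(R + 0\right) 2 R} = \frac{R}{R 2 R} = \frac{R}{2 R^{2}} = R \frac{1}{2 R^{2}} = \frac{1}{2 R}$)
$42 + S{\left(2 \right)} 14 = 42 + \frac{1}{2 \cdot 2} \cdot 14 = 42 + \frac{1}{2} \cdot \frac{1}{2} \cdot 14 = 42 + \frac{1}{4} \cdot 14 = 42 + \frac{7}{2} = \frac{91}{2}$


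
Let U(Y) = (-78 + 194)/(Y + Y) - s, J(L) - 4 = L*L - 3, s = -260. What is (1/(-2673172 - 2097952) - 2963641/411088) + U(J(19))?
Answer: 22449693562386659/88751169986768 ≈ 252.95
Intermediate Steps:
J(L) = 1 + L² (J(L) = 4 + (L*L - 3) = 4 + (L² - 3) = 4 + (-3 + L²) = 1 + L²)
U(Y) = 260 + 58/Y (U(Y) = (-78 + 194)/(Y + Y) - 1*(-260) = 116/((2*Y)) + 260 = 116*(1/(2*Y)) + 260 = 58/Y + 260 = 260 + 58/Y)
(1/(-2673172 - 2097952) - 2963641/411088) + U(J(19)) = (1/(-2673172 - 2097952) - 2963641/411088) + (260 + 58/(1 + 19²)) = (1/(-4771124) - 2963641*1/411088) + (260 + 58/(1 + 361)) = (-1/4771124 - 2963641/411088) + (260 + 58/362) = -3534974778393/490337955728 + (260 + 58*(1/362)) = -3534974778393/490337955728 + (260 + 29/181) = -3534974778393/490337955728 + 47089/181 = 22449693562386659/88751169986768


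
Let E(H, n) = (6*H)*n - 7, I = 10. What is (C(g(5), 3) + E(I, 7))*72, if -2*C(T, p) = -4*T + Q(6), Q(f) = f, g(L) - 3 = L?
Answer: 30672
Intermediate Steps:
g(L) = 3 + L
C(T, p) = -3 + 2*T (C(T, p) = -(-4*T + 6)/2 = -(6 - 4*T)/2 = -3 + 2*T)
E(H, n) = -7 + 6*H*n (E(H, n) = 6*H*n - 7 = -7 + 6*H*n)
(C(g(5), 3) + E(I, 7))*72 = ((-3 + 2*(3 + 5)) + (-7 + 6*10*7))*72 = ((-3 + 2*8) + (-7 + 420))*72 = ((-3 + 16) + 413)*72 = (13 + 413)*72 = 426*72 = 30672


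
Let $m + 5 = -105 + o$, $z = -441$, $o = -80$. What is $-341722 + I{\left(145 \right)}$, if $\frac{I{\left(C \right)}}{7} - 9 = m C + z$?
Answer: $-537596$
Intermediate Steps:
$m = -190$ ($m = -5 - 185 = -190$)
$I{\left(C \right)} = -3024 - 1330 C$ ($I{\left(C \right)} = 63 + 7 \left(- 190 C - 441\right) = 63 + 7 \left(-441 - 190 C\right) = 63 - \left(3087 + 1330 C\right) = -3024 - 1330 C$)
$-341722 + I{\left(145 \right)} = -341722 - 195874 = -537596$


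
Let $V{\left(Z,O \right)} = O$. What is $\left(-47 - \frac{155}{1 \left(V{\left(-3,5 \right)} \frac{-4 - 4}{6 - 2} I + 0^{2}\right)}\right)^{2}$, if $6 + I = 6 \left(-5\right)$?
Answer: $\frac{11662225}{5184} \approx 2249.7$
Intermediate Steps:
$I = -36$ ($I = -6 + 6 \left(-5\right) = -6 - 30 = -36$)
$\left(-47 - \frac{155}{1 \left(V{\left(-3,5 \right)} \frac{-4 - 4}{6 - 2} I + 0^{2}\right)}\right)^{2} = \left(-47 - \frac{155}{1 \left(5 \frac{-4 - 4}{6 - 2} \left(-36\right) + 0^{2}\right)}\right)^{2} = \left(-47 - \frac{155}{1 \left(5 \left(- \frac{8}{4}\right) \left(-36\right) + 0\right)}\right)^{2} = \left(-47 - \frac{155}{1 \left(5 \left(\left(-8\right) \frac{1}{4}\right) \left(-36\right) + 0\right)}\right)^{2} = \left(-47 - \frac{155}{1 \left(5 \left(-2\right) \left(-36\right) + 0\right)}\right)^{2} = \left(-47 - \frac{155}{1 \left(\left(-10\right) \left(-36\right) + 0\right)}\right)^{2} = \left(-47 - \frac{155}{1 \left(360 + 0\right)}\right)^{2} = \left(-47 - \frac{155}{1 \cdot 360}\right)^{2} = \left(-47 - \frac{155}{360}\right)^{2} = \left(-47 - \frac{31}{72}\right)^{2} = \left(- \frac{3415}{72}\right)^{2} = \frac{11662225}{5184}$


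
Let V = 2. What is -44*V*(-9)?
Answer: 792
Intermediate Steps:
-44*V*(-9) = -44*2*(-9) = -88*(-9) = 792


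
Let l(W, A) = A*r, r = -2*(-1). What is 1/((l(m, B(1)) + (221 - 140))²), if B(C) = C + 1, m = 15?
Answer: 1/7225 ≈ 0.00013841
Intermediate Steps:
r = 2
B(C) = 1 + C
l(W, A) = 2*A (l(W, A) = A*2 = 2*A)
1/((l(m, B(1)) + (221 - 140))²) = 1/((2*(1 + 1) + (221 - 140))²) = 1/((2*2 + 81)²) = 1/((4 + 81)²) = 1/(85²) = 1/7225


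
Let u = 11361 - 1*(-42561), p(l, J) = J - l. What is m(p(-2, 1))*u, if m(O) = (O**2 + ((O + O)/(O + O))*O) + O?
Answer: 808830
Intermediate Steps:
m(O) = O**2 + 2*O (m(O) = (O**2 + ((2*O)/((2*O)))*O) + O = (O**2 + ((2*O)*(1/(2*O)))*O) + O = (O**2 + 1*O) + O = (O**2 + O) + O = (O + O**2) + O = O**2 + 2*O)
u = 53922 (u = 11361 + 42561 = 53922)
m(p(-2, 1))*u = ((1 - 1*(-2))*(2 + (1 - 1*(-2))))*53922 = ((1 + 2)*(2 + (1 + 2)))*53922 = (3*(2 + 3))*53922 = (3*5)*53922 = 15*53922 = 808830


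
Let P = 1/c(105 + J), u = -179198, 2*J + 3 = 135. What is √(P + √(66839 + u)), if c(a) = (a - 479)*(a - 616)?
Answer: √(34265 + 4696360900*I*√112359)/68530 ≈ 12.946 + 12.946*I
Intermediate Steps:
J = 66 (J = -3/2 + (½)*135 = -3/2 + 135/2 = 66)
c(a) = (-616 + a)*(-479 + a) (c(a) = (-479 + a)*(-616 + a) = (-616 + a)*(-479 + a))
P = 1/137060 (P = 1/(295064 + (105 + 66)² - 1095*(105 + 66)) = 1/(295064 + 171² - 1095*171) = 1/(295064 + 29241 - 187245) = 1/137060 ≈ 7.2961e-6)
√(P + √(66839 + u)) = √(1/137060 + √(66839 - 179198)) = √(1/137060 + √(-112359)) = √(1/137060 + I*√112359)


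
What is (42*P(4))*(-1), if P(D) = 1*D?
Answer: -168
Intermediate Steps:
P(D) = D
(42*P(4))*(-1) = (42*4)*(-1) = 168*(-1) = -168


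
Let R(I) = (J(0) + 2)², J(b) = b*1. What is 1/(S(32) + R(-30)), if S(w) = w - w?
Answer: ¼ ≈ 0.25000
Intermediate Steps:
S(w) = 0
J(b) = b
R(I) = 4 (R(I) = (0 + 2)² = 2² = 4)
1/(S(32) + R(-30)) = 1/(0 + 4) = 1/4 = ¼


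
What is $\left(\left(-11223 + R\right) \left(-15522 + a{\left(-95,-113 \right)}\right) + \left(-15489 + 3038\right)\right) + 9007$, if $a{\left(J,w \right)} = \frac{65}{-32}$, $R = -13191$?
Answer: $\frac{6064004079}{16} \approx 3.79 \cdot 10^{8}$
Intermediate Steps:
$a{\left(J,w \right)} = - \frac{65}{32}$ ($a{\left(J,w \right)} = 65 \left(- \frac{1}{32}\right) = - \frac{65}{32}$)
$\left(\left(-11223 + R\right) \left(-15522 + a{\left(-95,-113 \right)}\right) + \left(-15489 + 3038\right)\right) + 9007 = \left(\left(-11223 - 13191\right) \left(-15522 - \frac{65}{32}\right) + \left(-15489 + 3038\right)\right) + 9007 = \left(\left(-24414\right) \left(- \frac{496769}{32}\right) - 12451\right) + 9007 = \left(\frac{6064059183}{16} - 12451\right) + 9007 = \frac{6063859967}{16} + 9007 = \frac{6064004079}{16}$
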